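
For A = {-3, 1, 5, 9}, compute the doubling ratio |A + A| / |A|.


|A| = 4.
Compute A + A by enumerating all 16 pairs.
A + A = {-6, -2, 2, 6, 10, 14, 18}, so |A + A| = 7.
K = |A + A| / |A| = 7/4 (already in lowest terms) ≈ 1.7500.
Reference: AP of size 4 gives K = 7/4 ≈ 1.7500; a fully generic set of size 4 gives K ≈ 2.5000.

|A| = 4, |A + A| = 7, K = 7/4.


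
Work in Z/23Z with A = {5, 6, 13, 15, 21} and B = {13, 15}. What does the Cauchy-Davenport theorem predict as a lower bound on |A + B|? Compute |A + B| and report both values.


Cauchy-Davenport: |A + B| ≥ min(p, |A| + |B| - 1) for A, B nonempty in Z/pZ.
|A| = 5, |B| = 2, p = 23.
CD lower bound = min(23, 5 + 2 - 1) = min(23, 6) = 6.
Compute A + B mod 23 directly:
a = 5: 5+13=18, 5+15=20
a = 6: 6+13=19, 6+15=21
a = 13: 13+13=3, 13+15=5
a = 15: 15+13=5, 15+15=7
a = 21: 21+13=11, 21+15=13
A + B = {3, 5, 7, 11, 13, 18, 19, 20, 21}, so |A + B| = 9.
Verify: 9 ≥ 6? Yes ✓.

CD lower bound = 6, actual |A + B| = 9.


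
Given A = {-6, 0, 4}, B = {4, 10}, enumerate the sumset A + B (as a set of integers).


A + B = {a + b : a ∈ A, b ∈ B}.
Enumerate all |A|·|B| = 3·2 = 6 pairs (a, b) and collect distinct sums.
a = -6: -6+4=-2, -6+10=4
a = 0: 0+4=4, 0+10=10
a = 4: 4+4=8, 4+10=14
Collecting distinct sums: A + B = {-2, 4, 8, 10, 14}
|A + B| = 5

A + B = {-2, 4, 8, 10, 14}


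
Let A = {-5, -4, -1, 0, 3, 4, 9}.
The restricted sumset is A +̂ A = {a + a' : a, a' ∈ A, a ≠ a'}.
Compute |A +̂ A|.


Restricted sumset: A +̂ A = {a + a' : a ∈ A, a' ∈ A, a ≠ a'}.
Equivalently, take A + A and drop any sum 2a that is achievable ONLY as a + a for a ∈ A (i.e. sums representable only with equal summands).
Enumerate pairs (a, a') with a < a' (symmetric, so each unordered pair gives one sum; this covers all a ≠ a'):
  -5 + -4 = -9
  -5 + -1 = -6
  -5 + 0 = -5
  -5 + 3 = -2
  -5 + 4 = -1
  -5 + 9 = 4
  -4 + -1 = -5
  -4 + 0 = -4
  -4 + 3 = -1
  -4 + 4 = 0
  -4 + 9 = 5
  -1 + 0 = -1
  -1 + 3 = 2
  -1 + 4 = 3
  -1 + 9 = 8
  0 + 3 = 3
  0 + 4 = 4
  0 + 9 = 9
  3 + 4 = 7
  3 + 9 = 12
  4 + 9 = 13
Collected distinct sums: {-9, -6, -5, -4, -2, -1, 0, 2, 3, 4, 5, 7, 8, 9, 12, 13}
|A +̂ A| = 16
(Reference bound: |A +̂ A| ≥ 2|A| - 3 for |A| ≥ 2, with |A| = 7 giving ≥ 11.)

|A +̂ A| = 16


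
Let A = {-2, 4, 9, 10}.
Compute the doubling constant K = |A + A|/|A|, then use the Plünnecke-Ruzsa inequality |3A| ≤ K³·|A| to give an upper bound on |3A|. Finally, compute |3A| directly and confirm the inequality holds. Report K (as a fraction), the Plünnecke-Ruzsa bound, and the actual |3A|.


|A| = 4.
Step 1: Compute A + A by enumerating all 16 pairs.
A + A = {-4, 2, 7, 8, 13, 14, 18, 19, 20}, so |A + A| = 9.
Step 2: Doubling constant K = |A + A|/|A| = 9/4 = 9/4 ≈ 2.2500.
Step 3: Plünnecke-Ruzsa gives |3A| ≤ K³·|A| = (2.2500)³ · 4 ≈ 45.5625.
Step 4: Compute 3A = A + A + A directly by enumerating all triples (a,b,c) ∈ A³; |3A| = 16.
Step 5: Check 16 ≤ 45.5625? Yes ✓.

K = 9/4, Plünnecke-Ruzsa bound K³|A| ≈ 45.5625, |3A| = 16, inequality holds.


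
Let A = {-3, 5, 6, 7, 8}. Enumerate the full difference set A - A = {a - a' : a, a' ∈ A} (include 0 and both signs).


A - A = {a - a' : a, a' ∈ A}.
Compute a - a' for each ordered pair (a, a'):
a = -3: -3--3=0, -3-5=-8, -3-6=-9, -3-7=-10, -3-8=-11
a = 5: 5--3=8, 5-5=0, 5-6=-1, 5-7=-2, 5-8=-3
a = 6: 6--3=9, 6-5=1, 6-6=0, 6-7=-1, 6-8=-2
a = 7: 7--3=10, 7-5=2, 7-6=1, 7-7=0, 7-8=-1
a = 8: 8--3=11, 8-5=3, 8-6=2, 8-7=1, 8-8=0
Collecting distinct values (and noting 0 appears from a-a):
A - A = {-11, -10, -9, -8, -3, -2, -1, 0, 1, 2, 3, 8, 9, 10, 11}
|A - A| = 15

A - A = {-11, -10, -9, -8, -3, -2, -1, 0, 1, 2, 3, 8, 9, 10, 11}


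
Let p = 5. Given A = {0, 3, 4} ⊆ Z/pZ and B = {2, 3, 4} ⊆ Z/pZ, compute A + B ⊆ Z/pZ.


Work in Z/5Z: reduce every sum a + b modulo 5.
Enumerate all 9 pairs:
a = 0: 0+2=2, 0+3=3, 0+4=4
a = 3: 3+2=0, 3+3=1, 3+4=2
a = 4: 4+2=1, 4+3=2, 4+4=3
Distinct residues collected: {0, 1, 2, 3, 4}
|A + B| = 5 (out of 5 total residues).

A + B = {0, 1, 2, 3, 4}


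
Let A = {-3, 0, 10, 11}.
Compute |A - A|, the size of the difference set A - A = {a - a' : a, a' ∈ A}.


A - A = {a - a' : a, a' ∈ A}; |A| = 4.
Bounds: 2|A|-1 ≤ |A - A| ≤ |A|² - |A| + 1, i.e. 7 ≤ |A - A| ≤ 13.
Note: 0 ∈ A - A always (from a - a). The set is symmetric: if d ∈ A - A then -d ∈ A - A.
Enumerate nonzero differences d = a - a' with a > a' (then include -d):
Positive differences: {1, 3, 10, 11, 13, 14}
Full difference set: {0} ∪ (positive diffs) ∪ (negative diffs).
|A - A| = 1 + 2·6 = 13 (matches direct enumeration: 13).

|A - A| = 13


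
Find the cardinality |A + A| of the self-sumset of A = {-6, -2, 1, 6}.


A + A = {a + a' : a, a' ∈ A}; |A| = 4.
General bounds: 2|A| - 1 ≤ |A + A| ≤ |A|(|A|+1)/2, i.e. 7 ≤ |A + A| ≤ 10.
Lower bound 2|A|-1 is attained iff A is an arithmetic progression.
Enumerate sums a + a' for a ≤ a' (symmetric, so this suffices):
a = -6: -6+-6=-12, -6+-2=-8, -6+1=-5, -6+6=0
a = -2: -2+-2=-4, -2+1=-1, -2+6=4
a = 1: 1+1=2, 1+6=7
a = 6: 6+6=12
Distinct sums: {-12, -8, -5, -4, -1, 0, 2, 4, 7, 12}
|A + A| = 10

|A + A| = 10


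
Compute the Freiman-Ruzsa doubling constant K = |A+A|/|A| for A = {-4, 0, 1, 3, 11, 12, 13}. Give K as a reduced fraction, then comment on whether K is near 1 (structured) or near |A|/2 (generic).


|A| = 7.
Compute A + A by enumerating all 49 pairs.
A + A = {-8, -4, -3, -1, 0, 1, 2, 3, 4, 6, 7, 8, 9, 11, 12, 13, 14, 15, 16, 22, 23, 24, 25, 26}, so |A + A| = 24.
K = |A + A| / |A| = 24/7 (already in lowest terms) ≈ 3.4286.
Reference: AP of size 7 gives K = 13/7 ≈ 1.8571; a fully generic set of size 7 gives K ≈ 4.0000.

|A| = 7, |A + A| = 24, K = 24/7.


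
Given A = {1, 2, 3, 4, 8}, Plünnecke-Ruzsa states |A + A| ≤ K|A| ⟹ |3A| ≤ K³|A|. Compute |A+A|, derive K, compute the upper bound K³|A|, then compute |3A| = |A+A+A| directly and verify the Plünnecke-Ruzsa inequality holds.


|A| = 5.
Step 1: Compute A + A by enumerating all 25 pairs.
A + A = {2, 3, 4, 5, 6, 7, 8, 9, 10, 11, 12, 16}, so |A + A| = 12.
Step 2: Doubling constant K = |A + A|/|A| = 12/5 = 12/5 ≈ 2.4000.
Step 3: Plünnecke-Ruzsa gives |3A| ≤ K³·|A| = (2.4000)³ · 5 ≈ 69.1200.
Step 4: Compute 3A = A + A + A directly by enumerating all triples (a,b,c) ∈ A³; |3A| = 19.
Step 5: Check 19 ≤ 69.1200? Yes ✓.

K = 12/5, Plünnecke-Ruzsa bound K³|A| ≈ 69.1200, |3A| = 19, inequality holds.


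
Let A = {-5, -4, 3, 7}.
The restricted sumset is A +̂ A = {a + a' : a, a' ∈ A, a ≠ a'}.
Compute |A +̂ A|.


Restricted sumset: A +̂ A = {a + a' : a ∈ A, a' ∈ A, a ≠ a'}.
Equivalently, take A + A and drop any sum 2a that is achievable ONLY as a + a for a ∈ A (i.e. sums representable only with equal summands).
Enumerate pairs (a, a') with a < a' (symmetric, so each unordered pair gives one sum; this covers all a ≠ a'):
  -5 + -4 = -9
  -5 + 3 = -2
  -5 + 7 = 2
  -4 + 3 = -1
  -4 + 7 = 3
  3 + 7 = 10
Collected distinct sums: {-9, -2, -1, 2, 3, 10}
|A +̂ A| = 6
(Reference bound: |A +̂ A| ≥ 2|A| - 3 for |A| ≥ 2, with |A| = 4 giving ≥ 5.)

|A +̂ A| = 6


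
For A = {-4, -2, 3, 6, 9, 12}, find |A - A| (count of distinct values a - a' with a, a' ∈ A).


A - A = {a - a' : a, a' ∈ A}; |A| = 6.
Bounds: 2|A|-1 ≤ |A - A| ≤ |A|² - |A| + 1, i.e. 11 ≤ |A - A| ≤ 31.
Note: 0 ∈ A - A always (from a - a). The set is symmetric: if d ∈ A - A then -d ∈ A - A.
Enumerate nonzero differences d = a - a' with a > a' (then include -d):
Positive differences: {2, 3, 5, 6, 7, 8, 9, 10, 11, 13, 14, 16}
Full difference set: {0} ∪ (positive diffs) ∪ (negative diffs).
|A - A| = 1 + 2·12 = 25 (matches direct enumeration: 25).

|A - A| = 25


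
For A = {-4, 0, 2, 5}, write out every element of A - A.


A - A = {a - a' : a, a' ∈ A}.
Compute a - a' for each ordered pair (a, a'):
a = -4: -4--4=0, -4-0=-4, -4-2=-6, -4-5=-9
a = 0: 0--4=4, 0-0=0, 0-2=-2, 0-5=-5
a = 2: 2--4=6, 2-0=2, 2-2=0, 2-5=-3
a = 5: 5--4=9, 5-0=5, 5-2=3, 5-5=0
Collecting distinct values (and noting 0 appears from a-a):
A - A = {-9, -6, -5, -4, -3, -2, 0, 2, 3, 4, 5, 6, 9}
|A - A| = 13

A - A = {-9, -6, -5, -4, -3, -2, 0, 2, 3, 4, 5, 6, 9}


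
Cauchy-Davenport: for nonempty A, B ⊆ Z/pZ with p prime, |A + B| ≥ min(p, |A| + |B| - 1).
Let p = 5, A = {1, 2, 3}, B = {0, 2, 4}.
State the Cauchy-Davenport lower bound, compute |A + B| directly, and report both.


Cauchy-Davenport: |A + B| ≥ min(p, |A| + |B| - 1) for A, B nonempty in Z/pZ.
|A| = 3, |B| = 3, p = 5.
CD lower bound = min(5, 3 + 3 - 1) = min(5, 5) = 5.
Compute A + B mod 5 directly:
a = 1: 1+0=1, 1+2=3, 1+4=0
a = 2: 2+0=2, 2+2=4, 2+4=1
a = 3: 3+0=3, 3+2=0, 3+4=2
A + B = {0, 1, 2, 3, 4}, so |A + B| = 5.
Verify: 5 ≥ 5? Yes ✓.

CD lower bound = 5, actual |A + B| = 5.


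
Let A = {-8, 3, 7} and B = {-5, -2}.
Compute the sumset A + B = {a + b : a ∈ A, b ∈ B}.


A + B = {a + b : a ∈ A, b ∈ B}.
Enumerate all |A|·|B| = 3·2 = 6 pairs (a, b) and collect distinct sums.
a = -8: -8+-5=-13, -8+-2=-10
a = 3: 3+-5=-2, 3+-2=1
a = 7: 7+-5=2, 7+-2=5
Collecting distinct sums: A + B = {-13, -10, -2, 1, 2, 5}
|A + B| = 6

A + B = {-13, -10, -2, 1, 2, 5}


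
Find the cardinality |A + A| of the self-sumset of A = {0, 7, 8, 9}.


A + A = {a + a' : a, a' ∈ A}; |A| = 4.
General bounds: 2|A| - 1 ≤ |A + A| ≤ |A|(|A|+1)/2, i.e. 7 ≤ |A + A| ≤ 10.
Lower bound 2|A|-1 is attained iff A is an arithmetic progression.
Enumerate sums a + a' for a ≤ a' (symmetric, so this suffices):
a = 0: 0+0=0, 0+7=7, 0+8=8, 0+9=9
a = 7: 7+7=14, 7+8=15, 7+9=16
a = 8: 8+8=16, 8+9=17
a = 9: 9+9=18
Distinct sums: {0, 7, 8, 9, 14, 15, 16, 17, 18}
|A + A| = 9

|A + A| = 9


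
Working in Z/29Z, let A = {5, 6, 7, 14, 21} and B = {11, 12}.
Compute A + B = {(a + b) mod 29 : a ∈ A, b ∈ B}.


Work in Z/29Z: reduce every sum a + b modulo 29.
Enumerate all 10 pairs:
a = 5: 5+11=16, 5+12=17
a = 6: 6+11=17, 6+12=18
a = 7: 7+11=18, 7+12=19
a = 14: 14+11=25, 14+12=26
a = 21: 21+11=3, 21+12=4
Distinct residues collected: {3, 4, 16, 17, 18, 19, 25, 26}
|A + B| = 8 (out of 29 total residues).

A + B = {3, 4, 16, 17, 18, 19, 25, 26}


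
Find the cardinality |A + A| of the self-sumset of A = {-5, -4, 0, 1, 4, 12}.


A + A = {a + a' : a, a' ∈ A}; |A| = 6.
General bounds: 2|A| - 1 ≤ |A + A| ≤ |A|(|A|+1)/2, i.e. 11 ≤ |A + A| ≤ 21.
Lower bound 2|A|-1 is attained iff A is an arithmetic progression.
Enumerate sums a + a' for a ≤ a' (symmetric, so this suffices):
a = -5: -5+-5=-10, -5+-4=-9, -5+0=-5, -5+1=-4, -5+4=-1, -5+12=7
a = -4: -4+-4=-8, -4+0=-4, -4+1=-3, -4+4=0, -4+12=8
a = 0: 0+0=0, 0+1=1, 0+4=4, 0+12=12
a = 1: 1+1=2, 1+4=5, 1+12=13
a = 4: 4+4=8, 4+12=16
a = 12: 12+12=24
Distinct sums: {-10, -9, -8, -5, -4, -3, -1, 0, 1, 2, 4, 5, 7, 8, 12, 13, 16, 24}
|A + A| = 18

|A + A| = 18


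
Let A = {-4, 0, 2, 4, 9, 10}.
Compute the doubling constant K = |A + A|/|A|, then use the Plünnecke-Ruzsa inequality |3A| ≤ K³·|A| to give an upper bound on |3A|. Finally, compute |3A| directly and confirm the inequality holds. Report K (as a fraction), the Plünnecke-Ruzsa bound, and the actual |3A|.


|A| = 6.
Step 1: Compute A + A by enumerating all 36 pairs.
A + A = {-8, -4, -2, 0, 2, 4, 5, 6, 8, 9, 10, 11, 12, 13, 14, 18, 19, 20}, so |A + A| = 18.
Step 2: Doubling constant K = |A + A|/|A| = 18/6 = 18/6 ≈ 3.0000.
Step 3: Plünnecke-Ruzsa gives |3A| ≤ K³·|A| = (3.0000)³ · 6 ≈ 162.0000.
Step 4: Compute 3A = A + A + A directly by enumerating all triples (a,b,c) ∈ A³; |3A| = 33.
Step 5: Check 33 ≤ 162.0000? Yes ✓.

K = 18/6, Plünnecke-Ruzsa bound K³|A| ≈ 162.0000, |3A| = 33, inequality holds.


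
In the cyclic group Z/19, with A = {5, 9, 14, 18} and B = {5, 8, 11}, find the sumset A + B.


Work in Z/19Z: reduce every sum a + b modulo 19.
Enumerate all 12 pairs:
a = 5: 5+5=10, 5+8=13, 5+11=16
a = 9: 9+5=14, 9+8=17, 9+11=1
a = 14: 14+5=0, 14+8=3, 14+11=6
a = 18: 18+5=4, 18+8=7, 18+11=10
Distinct residues collected: {0, 1, 3, 4, 6, 7, 10, 13, 14, 16, 17}
|A + B| = 11 (out of 19 total residues).

A + B = {0, 1, 3, 4, 6, 7, 10, 13, 14, 16, 17}


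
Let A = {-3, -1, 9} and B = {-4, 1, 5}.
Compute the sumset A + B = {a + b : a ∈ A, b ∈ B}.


A + B = {a + b : a ∈ A, b ∈ B}.
Enumerate all |A|·|B| = 3·3 = 9 pairs (a, b) and collect distinct sums.
a = -3: -3+-4=-7, -3+1=-2, -3+5=2
a = -1: -1+-4=-5, -1+1=0, -1+5=4
a = 9: 9+-4=5, 9+1=10, 9+5=14
Collecting distinct sums: A + B = {-7, -5, -2, 0, 2, 4, 5, 10, 14}
|A + B| = 9

A + B = {-7, -5, -2, 0, 2, 4, 5, 10, 14}


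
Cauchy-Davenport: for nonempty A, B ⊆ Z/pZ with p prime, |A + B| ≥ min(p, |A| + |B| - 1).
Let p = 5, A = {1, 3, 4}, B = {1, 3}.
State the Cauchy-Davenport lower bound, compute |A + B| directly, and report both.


Cauchy-Davenport: |A + B| ≥ min(p, |A| + |B| - 1) for A, B nonempty in Z/pZ.
|A| = 3, |B| = 2, p = 5.
CD lower bound = min(5, 3 + 2 - 1) = min(5, 4) = 4.
Compute A + B mod 5 directly:
a = 1: 1+1=2, 1+3=4
a = 3: 3+1=4, 3+3=1
a = 4: 4+1=0, 4+3=2
A + B = {0, 1, 2, 4}, so |A + B| = 4.
Verify: 4 ≥ 4? Yes ✓.

CD lower bound = 4, actual |A + B| = 4.


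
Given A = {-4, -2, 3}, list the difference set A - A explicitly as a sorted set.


A - A = {a - a' : a, a' ∈ A}.
Compute a - a' for each ordered pair (a, a'):
a = -4: -4--4=0, -4--2=-2, -4-3=-7
a = -2: -2--4=2, -2--2=0, -2-3=-5
a = 3: 3--4=7, 3--2=5, 3-3=0
Collecting distinct values (and noting 0 appears from a-a):
A - A = {-7, -5, -2, 0, 2, 5, 7}
|A - A| = 7

A - A = {-7, -5, -2, 0, 2, 5, 7}


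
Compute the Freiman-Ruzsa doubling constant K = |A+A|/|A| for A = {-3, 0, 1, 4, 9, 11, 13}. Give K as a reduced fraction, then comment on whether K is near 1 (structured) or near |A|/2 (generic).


|A| = 7.
Compute A + A by enumerating all 49 pairs.
A + A = {-6, -3, -2, 0, 1, 2, 4, 5, 6, 8, 9, 10, 11, 12, 13, 14, 15, 17, 18, 20, 22, 24, 26}, so |A + A| = 23.
K = |A + A| / |A| = 23/7 (already in lowest terms) ≈ 3.2857.
Reference: AP of size 7 gives K = 13/7 ≈ 1.8571; a fully generic set of size 7 gives K ≈ 4.0000.

|A| = 7, |A + A| = 23, K = 23/7.


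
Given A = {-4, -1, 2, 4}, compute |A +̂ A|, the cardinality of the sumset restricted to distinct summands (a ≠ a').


Restricted sumset: A +̂ A = {a + a' : a ∈ A, a' ∈ A, a ≠ a'}.
Equivalently, take A + A and drop any sum 2a that is achievable ONLY as a + a for a ∈ A (i.e. sums representable only with equal summands).
Enumerate pairs (a, a') with a < a' (symmetric, so each unordered pair gives one sum; this covers all a ≠ a'):
  -4 + -1 = -5
  -4 + 2 = -2
  -4 + 4 = 0
  -1 + 2 = 1
  -1 + 4 = 3
  2 + 4 = 6
Collected distinct sums: {-5, -2, 0, 1, 3, 6}
|A +̂ A| = 6
(Reference bound: |A +̂ A| ≥ 2|A| - 3 for |A| ≥ 2, with |A| = 4 giving ≥ 5.)

|A +̂ A| = 6


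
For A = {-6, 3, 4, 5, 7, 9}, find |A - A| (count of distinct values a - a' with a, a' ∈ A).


A - A = {a - a' : a, a' ∈ A}; |A| = 6.
Bounds: 2|A|-1 ≤ |A - A| ≤ |A|² - |A| + 1, i.e. 11 ≤ |A - A| ≤ 31.
Note: 0 ∈ A - A always (from a - a). The set is symmetric: if d ∈ A - A then -d ∈ A - A.
Enumerate nonzero differences d = a - a' with a > a' (then include -d):
Positive differences: {1, 2, 3, 4, 5, 6, 9, 10, 11, 13, 15}
Full difference set: {0} ∪ (positive diffs) ∪ (negative diffs).
|A - A| = 1 + 2·11 = 23 (matches direct enumeration: 23).

|A - A| = 23


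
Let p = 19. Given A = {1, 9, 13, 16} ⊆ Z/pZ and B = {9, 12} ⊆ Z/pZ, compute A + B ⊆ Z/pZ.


Work in Z/19Z: reduce every sum a + b modulo 19.
Enumerate all 8 pairs:
a = 1: 1+9=10, 1+12=13
a = 9: 9+9=18, 9+12=2
a = 13: 13+9=3, 13+12=6
a = 16: 16+9=6, 16+12=9
Distinct residues collected: {2, 3, 6, 9, 10, 13, 18}
|A + B| = 7 (out of 19 total residues).

A + B = {2, 3, 6, 9, 10, 13, 18}


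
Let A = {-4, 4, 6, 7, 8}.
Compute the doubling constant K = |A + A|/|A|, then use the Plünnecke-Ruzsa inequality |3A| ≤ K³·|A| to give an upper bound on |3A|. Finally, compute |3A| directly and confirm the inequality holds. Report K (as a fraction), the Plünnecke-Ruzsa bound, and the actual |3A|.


|A| = 5.
Step 1: Compute A + A by enumerating all 25 pairs.
A + A = {-8, 0, 2, 3, 4, 8, 10, 11, 12, 13, 14, 15, 16}, so |A + A| = 13.
Step 2: Doubling constant K = |A + A|/|A| = 13/5 = 13/5 ≈ 2.6000.
Step 3: Plünnecke-Ruzsa gives |3A| ≤ K³·|A| = (2.6000)³ · 5 ≈ 87.8800.
Step 4: Compute 3A = A + A + A directly by enumerating all triples (a,b,c) ∈ A³; |3A| = 24.
Step 5: Check 24 ≤ 87.8800? Yes ✓.

K = 13/5, Plünnecke-Ruzsa bound K³|A| ≈ 87.8800, |3A| = 24, inequality holds.


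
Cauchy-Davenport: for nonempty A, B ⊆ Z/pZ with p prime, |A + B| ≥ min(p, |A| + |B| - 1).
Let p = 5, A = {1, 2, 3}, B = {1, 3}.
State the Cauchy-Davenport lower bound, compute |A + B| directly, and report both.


Cauchy-Davenport: |A + B| ≥ min(p, |A| + |B| - 1) for A, B nonempty in Z/pZ.
|A| = 3, |B| = 2, p = 5.
CD lower bound = min(5, 3 + 2 - 1) = min(5, 4) = 4.
Compute A + B mod 5 directly:
a = 1: 1+1=2, 1+3=4
a = 2: 2+1=3, 2+3=0
a = 3: 3+1=4, 3+3=1
A + B = {0, 1, 2, 3, 4}, so |A + B| = 5.
Verify: 5 ≥ 4? Yes ✓.

CD lower bound = 4, actual |A + B| = 5.


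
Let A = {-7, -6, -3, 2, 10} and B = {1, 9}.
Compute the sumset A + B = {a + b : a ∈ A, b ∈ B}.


A + B = {a + b : a ∈ A, b ∈ B}.
Enumerate all |A|·|B| = 5·2 = 10 pairs (a, b) and collect distinct sums.
a = -7: -7+1=-6, -7+9=2
a = -6: -6+1=-5, -6+9=3
a = -3: -3+1=-2, -3+9=6
a = 2: 2+1=3, 2+9=11
a = 10: 10+1=11, 10+9=19
Collecting distinct sums: A + B = {-6, -5, -2, 2, 3, 6, 11, 19}
|A + B| = 8

A + B = {-6, -5, -2, 2, 3, 6, 11, 19}


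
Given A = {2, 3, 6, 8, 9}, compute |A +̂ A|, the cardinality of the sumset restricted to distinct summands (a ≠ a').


Restricted sumset: A +̂ A = {a + a' : a ∈ A, a' ∈ A, a ≠ a'}.
Equivalently, take A + A and drop any sum 2a that is achievable ONLY as a + a for a ∈ A (i.e. sums representable only with equal summands).
Enumerate pairs (a, a') with a < a' (symmetric, so each unordered pair gives one sum; this covers all a ≠ a'):
  2 + 3 = 5
  2 + 6 = 8
  2 + 8 = 10
  2 + 9 = 11
  3 + 6 = 9
  3 + 8 = 11
  3 + 9 = 12
  6 + 8 = 14
  6 + 9 = 15
  8 + 9 = 17
Collected distinct sums: {5, 8, 9, 10, 11, 12, 14, 15, 17}
|A +̂ A| = 9
(Reference bound: |A +̂ A| ≥ 2|A| - 3 for |A| ≥ 2, with |A| = 5 giving ≥ 7.)

|A +̂ A| = 9


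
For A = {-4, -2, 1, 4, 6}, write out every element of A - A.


A - A = {a - a' : a, a' ∈ A}.
Compute a - a' for each ordered pair (a, a'):
a = -4: -4--4=0, -4--2=-2, -4-1=-5, -4-4=-8, -4-6=-10
a = -2: -2--4=2, -2--2=0, -2-1=-3, -2-4=-6, -2-6=-8
a = 1: 1--4=5, 1--2=3, 1-1=0, 1-4=-3, 1-6=-5
a = 4: 4--4=8, 4--2=6, 4-1=3, 4-4=0, 4-6=-2
a = 6: 6--4=10, 6--2=8, 6-1=5, 6-4=2, 6-6=0
Collecting distinct values (and noting 0 appears from a-a):
A - A = {-10, -8, -6, -5, -3, -2, 0, 2, 3, 5, 6, 8, 10}
|A - A| = 13

A - A = {-10, -8, -6, -5, -3, -2, 0, 2, 3, 5, 6, 8, 10}


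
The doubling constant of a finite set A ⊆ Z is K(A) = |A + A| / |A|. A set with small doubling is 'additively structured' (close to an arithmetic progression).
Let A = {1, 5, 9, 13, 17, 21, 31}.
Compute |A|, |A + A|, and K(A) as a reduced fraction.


|A| = 7.
Compute A + A by enumerating all 49 pairs.
A + A = {2, 6, 10, 14, 18, 22, 26, 30, 32, 34, 36, 38, 40, 42, 44, 48, 52, 62}, so |A + A| = 18.
K = |A + A| / |A| = 18/7 (already in lowest terms) ≈ 2.5714.
Reference: AP of size 7 gives K = 13/7 ≈ 1.8571; a fully generic set of size 7 gives K ≈ 4.0000.

|A| = 7, |A + A| = 18, K = 18/7.


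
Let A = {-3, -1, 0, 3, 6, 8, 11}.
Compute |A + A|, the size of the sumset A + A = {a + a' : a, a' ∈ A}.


A + A = {a + a' : a, a' ∈ A}; |A| = 7.
General bounds: 2|A| - 1 ≤ |A + A| ≤ |A|(|A|+1)/2, i.e. 13 ≤ |A + A| ≤ 28.
Lower bound 2|A|-1 is attained iff A is an arithmetic progression.
Enumerate sums a + a' for a ≤ a' (symmetric, so this suffices):
a = -3: -3+-3=-6, -3+-1=-4, -3+0=-3, -3+3=0, -3+6=3, -3+8=5, -3+11=8
a = -1: -1+-1=-2, -1+0=-1, -1+3=2, -1+6=5, -1+8=7, -1+11=10
a = 0: 0+0=0, 0+3=3, 0+6=6, 0+8=8, 0+11=11
a = 3: 3+3=6, 3+6=9, 3+8=11, 3+11=14
a = 6: 6+6=12, 6+8=14, 6+11=17
a = 8: 8+8=16, 8+11=19
a = 11: 11+11=22
Distinct sums: {-6, -4, -3, -2, -1, 0, 2, 3, 5, 6, 7, 8, 9, 10, 11, 12, 14, 16, 17, 19, 22}
|A + A| = 21

|A + A| = 21


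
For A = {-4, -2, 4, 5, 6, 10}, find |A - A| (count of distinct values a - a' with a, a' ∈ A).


A - A = {a - a' : a, a' ∈ A}; |A| = 6.
Bounds: 2|A|-1 ≤ |A - A| ≤ |A|² - |A| + 1, i.e. 11 ≤ |A - A| ≤ 31.
Note: 0 ∈ A - A always (from a - a). The set is symmetric: if d ∈ A - A then -d ∈ A - A.
Enumerate nonzero differences d = a - a' with a > a' (then include -d):
Positive differences: {1, 2, 4, 5, 6, 7, 8, 9, 10, 12, 14}
Full difference set: {0} ∪ (positive diffs) ∪ (negative diffs).
|A - A| = 1 + 2·11 = 23 (matches direct enumeration: 23).

|A - A| = 23


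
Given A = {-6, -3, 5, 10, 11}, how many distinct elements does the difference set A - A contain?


A - A = {a - a' : a, a' ∈ A}; |A| = 5.
Bounds: 2|A|-1 ≤ |A - A| ≤ |A|² - |A| + 1, i.e. 9 ≤ |A - A| ≤ 21.
Note: 0 ∈ A - A always (from a - a). The set is symmetric: if d ∈ A - A then -d ∈ A - A.
Enumerate nonzero differences d = a - a' with a > a' (then include -d):
Positive differences: {1, 3, 5, 6, 8, 11, 13, 14, 16, 17}
Full difference set: {0} ∪ (positive diffs) ∪ (negative diffs).
|A - A| = 1 + 2·10 = 21 (matches direct enumeration: 21).

|A - A| = 21


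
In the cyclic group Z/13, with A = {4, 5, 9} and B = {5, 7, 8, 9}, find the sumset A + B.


Work in Z/13Z: reduce every sum a + b modulo 13.
Enumerate all 12 pairs:
a = 4: 4+5=9, 4+7=11, 4+8=12, 4+9=0
a = 5: 5+5=10, 5+7=12, 5+8=0, 5+9=1
a = 9: 9+5=1, 9+7=3, 9+8=4, 9+9=5
Distinct residues collected: {0, 1, 3, 4, 5, 9, 10, 11, 12}
|A + B| = 9 (out of 13 total residues).

A + B = {0, 1, 3, 4, 5, 9, 10, 11, 12}


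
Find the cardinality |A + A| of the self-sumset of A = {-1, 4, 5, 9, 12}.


A + A = {a + a' : a, a' ∈ A}; |A| = 5.
General bounds: 2|A| - 1 ≤ |A + A| ≤ |A|(|A|+1)/2, i.e. 9 ≤ |A + A| ≤ 15.
Lower bound 2|A|-1 is attained iff A is an arithmetic progression.
Enumerate sums a + a' for a ≤ a' (symmetric, so this suffices):
a = -1: -1+-1=-2, -1+4=3, -1+5=4, -1+9=8, -1+12=11
a = 4: 4+4=8, 4+5=9, 4+9=13, 4+12=16
a = 5: 5+5=10, 5+9=14, 5+12=17
a = 9: 9+9=18, 9+12=21
a = 12: 12+12=24
Distinct sums: {-2, 3, 4, 8, 9, 10, 11, 13, 14, 16, 17, 18, 21, 24}
|A + A| = 14

|A + A| = 14


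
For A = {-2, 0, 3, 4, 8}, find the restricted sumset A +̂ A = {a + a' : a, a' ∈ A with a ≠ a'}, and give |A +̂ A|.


Restricted sumset: A +̂ A = {a + a' : a ∈ A, a' ∈ A, a ≠ a'}.
Equivalently, take A + A and drop any sum 2a that is achievable ONLY as a + a for a ∈ A (i.e. sums representable only with equal summands).
Enumerate pairs (a, a') with a < a' (symmetric, so each unordered pair gives one sum; this covers all a ≠ a'):
  -2 + 0 = -2
  -2 + 3 = 1
  -2 + 4 = 2
  -2 + 8 = 6
  0 + 3 = 3
  0 + 4 = 4
  0 + 8 = 8
  3 + 4 = 7
  3 + 8 = 11
  4 + 8 = 12
Collected distinct sums: {-2, 1, 2, 3, 4, 6, 7, 8, 11, 12}
|A +̂ A| = 10
(Reference bound: |A +̂ A| ≥ 2|A| - 3 for |A| ≥ 2, with |A| = 5 giving ≥ 7.)

|A +̂ A| = 10


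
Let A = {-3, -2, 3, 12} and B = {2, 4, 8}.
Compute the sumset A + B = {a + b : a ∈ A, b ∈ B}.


A + B = {a + b : a ∈ A, b ∈ B}.
Enumerate all |A|·|B| = 4·3 = 12 pairs (a, b) and collect distinct sums.
a = -3: -3+2=-1, -3+4=1, -3+8=5
a = -2: -2+2=0, -2+4=2, -2+8=6
a = 3: 3+2=5, 3+4=7, 3+8=11
a = 12: 12+2=14, 12+4=16, 12+8=20
Collecting distinct sums: A + B = {-1, 0, 1, 2, 5, 6, 7, 11, 14, 16, 20}
|A + B| = 11

A + B = {-1, 0, 1, 2, 5, 6, 7, 11, 14, 16, 20}


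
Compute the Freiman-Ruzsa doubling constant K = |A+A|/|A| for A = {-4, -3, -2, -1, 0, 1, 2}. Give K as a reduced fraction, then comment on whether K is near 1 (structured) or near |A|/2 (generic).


|A| = 7.
Compute A + A by enumerating all 49 pairs.
A + A = {-8, -7, -6, -5, -4, -3, -2, -1, 0, 1, 2, 3, 4}, so |A + A| = 13.
K = |A + A| / |A| = 13/7 (already in lowest terms) ≈ 1.8571.
Reference: AP of size 7 gives K = 13/7 ≈ 1.8571; a fully generic set of size 7 gives K ≈ 4.0000.

|A| = 7, |A + A| = 13, K = 13/7.


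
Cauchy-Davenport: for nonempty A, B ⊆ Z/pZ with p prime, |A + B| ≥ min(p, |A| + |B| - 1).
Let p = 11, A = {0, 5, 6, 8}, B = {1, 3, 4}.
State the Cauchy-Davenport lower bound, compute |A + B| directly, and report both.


Cauchy-Davenport: |A + B| ≥ min(p, |A| + |B| - 1) for A, B nonempty in Z/pZ.
|A| = 4, |B| = 3, p = 11.
CD lower bound = min(11, 4 + 3 - 1) = min(11, 6) = 6.
Compute A + B mod 11 directly:
a = 0: 0+1=1, 0+3=3, 0+4=4
a = 5: 5+1=6, 5+3=8, 5+4=9
a = 6: 6+1=7, 6+3=9, 6+4=10
a = 8: 8+1=9, 8+3=0, 8+4=1
A + B = {0, 1, 3, 4, 6, 7, 8, 9, 10}, so |A + B| = 9.
Verify: 9 ≥ 6? Yes ✓.

CD lower bound = 6, actual |A + B| = 9.


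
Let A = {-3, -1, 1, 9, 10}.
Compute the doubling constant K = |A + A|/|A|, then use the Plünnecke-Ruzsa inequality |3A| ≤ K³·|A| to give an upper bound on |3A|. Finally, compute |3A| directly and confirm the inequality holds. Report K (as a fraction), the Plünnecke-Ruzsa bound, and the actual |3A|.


|A| = 5.
Step 1: Compute A + A by enumerating all 25 pairs.
A + A = {-6, -4, -2, 0, 2, 6, 7, 8, 9, 10, 11, 18, 19, 20}, so |A + A| = 14.
Step 2: Doubling constant K = |A + A|/|A| = 14/5 = 14/5 ≈ 2.8000.
Step 3: Plünnecke-Ruzsa gives |3A| ≤ K³·|A| = (2.8000)³ · 5 ≈ 109.7600.
Step 4: Compute 3A = A + A + A directly by enumerating all triples (a,b,c) ∈ A³; |3A| = 27.
Step 5: Check 27 ≤ 109.7600? Yes ✓.

K = 14/5, Plünnecke-Ruzsa bound K³|A| ≈ 109.7600, |3A| = 27, inequality holds.


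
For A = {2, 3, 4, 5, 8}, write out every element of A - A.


A - A = {a - a' : a, a' ∈ A}.
Compute a - a' for each ordered pair (a, a'):
a = 2: 2-2=0, 2-3=-1, 2-4=-2, 2-5=-3, 2-8=-6
a = 3: 3-2=1, 3-3=0, 3-4=-1, 3-5=-2, 3-8=-5
a = 4: 4-2=2, 4-3=1, 4-4=0, 4-5=-1, 4-8=-4
a = 5: 5-2=3, 5-3=2, 5-4=1, 5-5=0, 5-8=-3
a = 8: 8-2=6, 8-3=5, 8-4=4, 8-5=3, 8-8=0
Collecting distinct values (and noting 0 appears from a-a):
A - A = {-6, -5, -4, -3, -2, -1, 0, 1, 2, 3, 4, 5, 6}
|A - A| = 13

A - A = {-6, -5, -4, -3, -2, -1, 0, 1, 2, 3, 4, 5, 6}


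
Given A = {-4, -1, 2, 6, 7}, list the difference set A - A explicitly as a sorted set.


A - A = {a - a' : a, a' ∈ A}.
Compute a - a' for each ordered pair (a, a'):
a = -4: -4--4=0, -4--1=-3, -4-2=-6, -4-6=-10, -4-7=-11
a = -1: -1--4=3, -1--1=0, -1-2=-3, -1-6=-7, -1-7=-8
a = 2: 2--4=6, 2--1=3, 2-2=0, 2-6=-4, 2-7=-5
a = 6: 6--4=10, 6--1=7, 6-2=4, 6-6=0, 6-7=-1
a = 7: 7--4=11, 7--1=8, 7-2=5, 7-6=1, 7-7=0
Collecting distinct values (and noting 0 appears from a-a):
A - A = {-11, -10, -8, -7, -6, -5, -4, -3, -1, 0, 1, 3, 4, 5, 6, 7, 8, 10, 11}
|A - A| = 19

A - A = {-11, -10, -8, -7, -6, -5, -4, -3, -1, 0, 1, 3, 4, 5, 6, 7, 8, 10, 11}


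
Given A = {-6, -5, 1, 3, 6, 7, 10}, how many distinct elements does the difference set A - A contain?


A - A = {a - a' : a, a' ∈ A}; |A| = 7.
Bounds: 2|A|-1 ≤ |A - A| ≤ |A|² - |A| + 1, i.e. 13 ≤ |A - A| ≤ 43.
Note: 0 ∈ A - A always (from a - a). The set is symmetric: if d ∈ A - A then -d ∈ A - A.
Enumerate nonzero differences d = a - a' with a > a' (then include -d):
Positive differences: {1, 2, 3, 4, 5, 6, 7, 8, 9, 11, 12, 13, 15, 16}
Full difference set: {0} ∪ (positive diffs) ∪ (negative diffs).
|A - A| = 1 + 2·14 = 29 (matches direct enumeration: 29).

|A - A| = 29


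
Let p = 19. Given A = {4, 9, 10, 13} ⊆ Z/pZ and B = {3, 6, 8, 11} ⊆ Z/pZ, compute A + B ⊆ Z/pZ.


Work in Z/19Z: reduce every sum a + b modulo 19.
Enumerate all 16 pairs:
a = 4: 4+3=7, 4+6=10, 4+8=12, 4+11=15
a = 9: 9+3=12, 9+6=15, 9+8=17, 9+11=1
a = 10: 10+3=13, 10+6=16, 10+8=18, 10+11=2
a = 13: 13+3=16, 13+6=0, 13+8=2, 13+11=5
Distinct residues collected: {0, 1, 2, 5, 7, 10, 12, 13, 15, 16, 17, 18}
|A + B| = 12 (out of 19 total residues).

A + B = {0, 1, 2, 5, 7, 10, 12, 13, 15, 16, 17, 18}


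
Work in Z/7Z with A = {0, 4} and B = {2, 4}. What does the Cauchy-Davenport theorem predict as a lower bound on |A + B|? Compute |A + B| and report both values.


Cauchy-Davenport: |A + B| ≥ min(p, |A| + |B| - 1) for A, B nonempty in Z/pZ.
|A| = 2, |B| = 2, p = 7.
CD lower bound = min(7, 2 + 2 - 1) = min(7, 3) = 3.
Compute A + B mod 7 directly:
a = 0: 0+2=2, 0+4=4
a = 4: 4+2=6, 4+4=1
A + B = {1, 2, 4, 6}, so |A + B| = 4.
Verify: 4 ≥ 3? Yes ✓.

CD lower bound = 3, actual |A + B| = 4.


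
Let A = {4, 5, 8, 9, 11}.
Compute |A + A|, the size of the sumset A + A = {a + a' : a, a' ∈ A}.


A + A = {a + a' : a, a' ∈ A}; |A| = 5.
General bounds: 2|A| - 1 ≤ |A + A| ≤ |A|(|A|+1)/2, i.e. 9 ≤ |A + A| ≤ 15.
Lower bound 2|A|-1 is attained iff A is an arithmetic progression.
Enumerate sums a + a' for a ≤ a' (symmetric, so this suffices):
a = 4: 4+4=8, 4+5=9, 4+8=12, 4+9=13, 4+11=15
a = 5: 5+5=10, 5+8=13, 5+9=14, 5+11=16
a = 8: 8+8=16, 8+9=17, 8+11=19
a = 9: 9+9=18, 9+11=20
a = 11: 11+11=22
Distinct sums: {8, 9, 10, 12, 13, 14, 15, 16, 17, 18, 19, 20, 22}
|A + A| = 13

|A + A| = 13


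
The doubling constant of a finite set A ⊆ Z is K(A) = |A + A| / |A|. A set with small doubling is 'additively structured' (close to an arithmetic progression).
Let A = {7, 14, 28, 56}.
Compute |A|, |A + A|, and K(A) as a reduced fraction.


|A| = 4.
Compute A + A by enumerating all 16 pairs.
A + A = {14, 21, 28, 35, 42, 56, 63, 70, 84, 112}, so |A + A| = 10.
K = |A + A| / |A| = 10/4 = 5/2 ≈ 2.5000.
Reference: AP of size 4 gives K = 7/4 ≈ 1.7500; a fully generic set of size 4 gives K ≈ 2.5000.

|A| = 4, |A + A| = 10, K = 10/4 = 5/2.


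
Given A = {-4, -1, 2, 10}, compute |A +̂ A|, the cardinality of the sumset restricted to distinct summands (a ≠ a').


Restricted sumset: A +̂ A = {a + a' : a ∈ A, a' ∈ A, a ≠ a'}.
Equivalently, take A + A and drop any sum 2a that is achievable ONLY as a + a for a ∈ A (i.e. sums representable only with equal summands).
Enumerate pairs (a, a') with a < a' (symmetric, so each unordered pair gives one sum; this covers all a ≠ a'):
  -4 + -1 = -5
  -4 + 2 = -2
  -4 + 10 = 6
  -1 + 2 = 1
  -1 + 10 = 9
  2 + 10 = 12
Collected distinct sums: {-5, -2, 1, 6, 9, 12}
|A +̂ A| = 6
(Reference bound: |A +̂ A| ≥ 2|A| - 3 for |A| ≥ 2, with |A| = 4 giving ≥ 5.)

|A +̂ A| = 6


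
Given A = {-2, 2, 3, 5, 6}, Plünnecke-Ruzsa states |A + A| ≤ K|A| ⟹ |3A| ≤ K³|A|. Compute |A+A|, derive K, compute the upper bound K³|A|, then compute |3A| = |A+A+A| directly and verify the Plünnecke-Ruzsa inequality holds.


|A| = 5.
Step 1: Compute A + A by enumerating all 25 pairs.
A + A = {-4, 0, 1, 3, 4, 5, 6, 7, 8, 9, 10, 11, 12}, so |A + A| = 13.
Step 2: Doubling constant K = |A + A|/|A| = 13/5 = 13/5 ≈ 2.6000.
Step 3: Plünnecke-Ruzsa gives |3A| ≤ K³·|A| = (2.6000)³ · 5 ≈ 87.8800.
Step 4: Compute 3A = A + A + A directly by enumerating all triples (a,b,c) ∈ A³; |3A| = 21.
Step 5: Check 21 ≤ 87.8800? Yes ✓.

K = 13/5, Plünnecke-Ruzsa bound K³|A| ≈ 87.8800, |3A| = 21, inequality holds.


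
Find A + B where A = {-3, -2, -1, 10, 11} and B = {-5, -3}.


A + B = {a + b : a ∈ A, b ∈ B}.
Enumerate all |A|·|B| = 5·2 = 10 pairs (a, b) and collect distinct sums.
a = -3: -3+-5=-8, -3+-3=-6
a = -2: -2+-5=-7, -2+-3=-5
a = -1: -1+-5=-6, -1+-3=-4
a = 10: 10+-5=5, 10+-3=7
a = 11: 11+-5=6, 11+-3=8
Collecting distinct sums: A + B = {-8, -7, -6, -5, -4, 5, 6, 7, 8}
|A + B| = 9

A + B = {-8, -7, -6, -5, -4, 5, 6, 7, 8}


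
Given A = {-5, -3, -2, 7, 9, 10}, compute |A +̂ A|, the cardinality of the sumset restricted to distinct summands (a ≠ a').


Restricted sumset: A +̂ A = {a + a' : a ∈ A, a' ∈ A, a ≠ a'}.
Equivalently, take A + A and drop any sum 2a that is achievable ONLY as a + a for a ∈ A (i.e. sums representable only with equal summands).
Enumerate pairs (a, a') with a < a' (symmetric, so each unordered pair gives one sum; this covers all a ≠ a'):
  -5 + -3 = -8
  -5 + -2 = -7
  -5 + 7 = 2
  -5 + 9 = 4
  -5 + 10 = 5
  -3 + -2 = -5
  -3 + 7 = 4
  -3 + 9 = 6
  -3 + 10 = 7
  -2 + 7 = 5
  -2 + 9 = 7
  -2 + 10 = 8
  7 + 9 = 16
  7 + 10 = 17
  9 + 10 = 19
Collected distinct sums: {-8, -7, -5, 2, 4, 5, 6, 7, 8, 16, 17, 19}
|A +̂ A| = 12
(Reference bound: |A +̂ A| ≥ 2|A| - 3 for |A| ≥ 2, with |A| = 6 giving ≥ 9.)

|A +̂ A| = 12


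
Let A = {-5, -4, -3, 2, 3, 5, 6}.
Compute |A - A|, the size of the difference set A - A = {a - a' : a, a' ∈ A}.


A - A = {a - a' : a, a' ∈ A}; |A| = 7.
Bounds: 2|A|-1 ≤ |A - A| ≤ |A|² - |A| + 1, i.e. 13 ≤ |A - A| ≤ 43.
Note: 0 ∈ A - A always (from a - a). The set is symmetric: if d ∈ A - A then -d ∈ A - A.
Enumerate nonzero differences d = a - a' with a > a' (then include -d):
Positive differences: {1, 2, 3, 4, 5, 6, 7, 8, 9, 10, 11}
Full difference set: {0} ∪ (positive diffs) ∪ (negative diffs).
|A - A| = 1 + 2·11 = 23 (matches direct enumeration: 23).

|A - A| = 23


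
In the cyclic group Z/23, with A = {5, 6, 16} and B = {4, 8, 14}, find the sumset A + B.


Work in Z/23Z: reduce every sum a + b modulo 23.
Enumerate all 9 pairs:
a = 5: 5+4=9, 5+8=13, 5+14=19
a = 6: 6+4=10, 6+8=14, 6+14=20
a = 16: 16+4=20, 16+8=1, 16+14=7
Distinct residues collected: {1, 7, 9, 10, 13, 14, 19, 20}
|A + B| = 8 (out of 23 total residues).

A + B = {1, 7, 9, 10, 13, 14, 19, 20}


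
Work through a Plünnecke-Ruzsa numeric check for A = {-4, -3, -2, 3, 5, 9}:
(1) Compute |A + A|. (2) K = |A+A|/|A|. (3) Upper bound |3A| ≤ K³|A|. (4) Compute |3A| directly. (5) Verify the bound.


|A| = 6.
Step 1: Compute A + A by enumerating all 36 pairs.
A + A = {-8, -7, -6, -5, -4, -1, 0, 1, 2, 3, 5, 6, 7, 8, 10, 12, 14, 18}, so |A + A| = 18.
Step 2: Doubling constant K = |A + A|/|A| = 18/6 = 18/6 ≈ 3.0000.
Step 3: Plünnecke-Ruzsa gives |3A| ≤ K³·|A| = (3.0000)³ · 6 ≈ 162.0000.
Step 4: Compute 3A = A + A + A directly by enumerating all triples (a,b,c) ∈ A³; |3A| = 34.
Step 5: Check 34 ≤ 162.0000? Yes ✓.

K = 18/6, Plünnecke-Ruzsa bound K³|A| ≈ 162.0000, |3A| = 34, inequality holds.


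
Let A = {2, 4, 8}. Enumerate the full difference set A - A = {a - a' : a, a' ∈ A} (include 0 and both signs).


A - A = {a - a' : a, a' ∈ A}.
Compute a - a' for each ordered pair (a, a'):
a = 2: 2-2=0, 2-4=-2, 2-8=-6
a = 4: 4-2=2, 4-4=0, 4-8=-4
a = 8: 8-2=6, 8-4=4, 8-8=0
Collecting distinct values (and noting 0 appears from a-a):
A - A = {-6, -4, -2, 0, 2, 4, 6}
|A - A| = 7

A - A = {-6, -4, -2, 0, 2, 4, 6}


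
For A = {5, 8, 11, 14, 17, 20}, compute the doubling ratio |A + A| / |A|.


|A| = 6.
Compute A + A by enumerating all 36 pairs.
A + A = {10, 13, 16, 19, 22, 25, 28, 31, 34, 37, 40}, so |A + A| = 11.
K = |A + A| / |A| = 11/6 (already in lowest terms) ≈ 1.8333.
Reference: AP of size 6 gives K = 11/6 ≈ 1.8333; a fully generic set of size 6 gives K ≈ 3.5000.

|A| = 6, |A + A| = 11, K = 11/6.


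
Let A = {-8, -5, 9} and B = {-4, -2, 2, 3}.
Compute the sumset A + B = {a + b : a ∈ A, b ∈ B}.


A + B = {a + b : a ∈ A, b ∈ B}.
Enumerate all |A|·|B| = 3·4 = 12 pairs (a, b) and collect distinct sums.
a = -8: -8+-4=-12, -8+-2=-10, -8+2=-6, -8+3=-5
a = -5: -5+-4=-9, -5+-2=-7, -5+2=-3, -5+3=-2
a = 9: 9+-4=5, 9+-2=7, 9+2=11, 9+3=12
Collecting distinct sums: A + B = {-12, -10, -9, -7, -6, -5, -3, -2, 5, 7, 11, 12}
|A + B| = 12

A + B = {-12, -10, -9, -7, -6, -5, -3, -2, 5, 7, 11, 12}


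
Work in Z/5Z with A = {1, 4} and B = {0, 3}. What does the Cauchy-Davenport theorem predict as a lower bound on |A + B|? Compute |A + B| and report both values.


Cauchy-Davenport: |A + B| ≥ min(p, |A| + |B| - 1) for A, B nonempty in Z/pZ.
|A| = 2, |B| = 2, p = 5.
CD lower bound = min(5, 2 + 2 - 1) = min(5, 3) = 3.
Compute A + B mod 5 directly:
a = 1: 1+0=1, 1+3=4
a = 4: 4+0=4, 4+3=2
A + B = {1, 2, 4}, so |A + B| = 3.
Verify: 3 ≥ 3? Yes ✓.

CD lower bound = 3, actual |A + B| = 3.


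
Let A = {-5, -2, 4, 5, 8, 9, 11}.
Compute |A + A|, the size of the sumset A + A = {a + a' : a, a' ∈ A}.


A + A = {a + a' : a, a' ∈ A}; |A| = 7.
General bounds: 2|A| - 1 ≤ |A + A| ≤ |A|(|A|+1)/2, i.e. 13 ≤ |A + A| ≤ 28.
Lower bound 2|A|-1 is attained iff A is an arithmetic progression.
Enumerate sums a + a' for a ≤ a' (symmetric, so this suffices):
a = -5: -5+-5=-10, -5+-2=-7, -5+4=-1, -5+5=0, -5+8=3, -5+9=4, -5+11=6
a = -2: -2+-2=-4, -2+4=2, -2+5=3, -2+8=6, -2+9=7, -2+11=9
a = 4: 4+4=8, 4+5=9, 4+8=12, 4+9=13, 4+11=15
a = 5: 5+5=10, 5+8=13, 5+9=14, 5+11=16
a = 8: 8+8=16, 8+9=17, 8+11=19
a = 9: 9+9=18, 9+11=20
a = 11: 11+11=22
Distinct sums: {-10, -7, -4, -1, 0, 2, 3, 4, 6, 7, 8, 9, 10, 12, 13, 14, 15, 16, 17, 18, 19, 20, 22}
|A + A| = 23

|A + A| = 23


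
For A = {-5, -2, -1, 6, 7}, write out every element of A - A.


A - A = {a - a' : a, a' ∈ A}.
Compute a - a' for each ordered pair (a, a'):
a = -5: -5--5=0, -5--2=-3, -5--1=-4, -5-6=-11, -5-7=-12
a = -2: -2--5=3, -2--2=0, -2--1=-1, -2-6=-8, -2-7=-9
a = -1: -1--5=4, -1--2=1, -1--1=0, -1-6=-7, -1-7=-8
a = 6: 6--5=11, 6--2=8, 6--1=7, 6-6=0, 6-7=-1
a = 7: 7--5=12, 7--2=9, 7--1=8, 7-6=1, 7-7=0
Collecting distinct values (and noting 0 appears from a-a):
A - A = {-12, -11, -9, -8, -7, -4, -3, -1, 0, 1, 3, 4, 7, 8, 9, 11, 12}
|A - A| = 17

A - A = {-12, -11, -9, -8, -7, -4, -3, -1, 0, 1, 3, 4, 7, 8, 9, 11, 12}


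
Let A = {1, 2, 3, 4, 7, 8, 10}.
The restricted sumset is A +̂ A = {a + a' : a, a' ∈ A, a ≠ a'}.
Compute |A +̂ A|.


Restricted sumset: A +̂ A = {a + a' : a ∈ A, a' ∈ A, a ≠ a'}.
Equivalently, take A + A and drop any sum 2a that is achievable ONLY as a + a for a ∈ A (i.e. sums representable only with equal summands).
Enumerate pairs (a, a') with a < a' (symmetric, so each unordered pair gives one sum; this covers all a ≠ a'):
  1 + 2 = 3
  1 + 3 = 4
  1 + 4 = 5
  1 + 7 = 8
  1 + 8 = 9
  1 + 10 = 11
  2 + 3 = 5
  2 + 4 = 6
  2 + 7 = 9
  2 + 8 = 10
  2 + 10 = 12
  3 + 4 = 7
  3 + 7 = 10
  3 + 8 = 11
  3 + 10 = 13
  4 + 7 = 11
  4 + 8 = 12
  4 + 10 = 14
  7 + 8 = 15
  7 + 10 = 17
  8 + 10 = 18
Collected distinct sums: {3, 4, 5, 6, 7, 8, 9, 10, 11, 12, 13, 14, 15, 17, 18}
|A +̂ A| = 15
(Reference bound: |A +̂ A| ≥ 2|A| - 3 for |A| ≥ 2, with |A| = 7 giving ≥ 11.)

|A +̂ A| = 15


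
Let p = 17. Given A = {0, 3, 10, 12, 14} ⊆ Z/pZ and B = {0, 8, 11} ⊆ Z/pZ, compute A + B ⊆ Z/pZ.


Work in Z/17Z: reduce every sum a + b modulo 17.
Enumerate all 15 pairs:
a = 0: 0+0=0, 0+8=8, 0+11=11
a = 3: 3+0=3, 3+8=11, 3+11=14
a = 10: 10+0=10, 10+8=1, 10+11=4
a = 12: 12+0=12, 12+8=3, 12+11=6
a = 14: 14+0=14, 14+8=5, 14+11=8
Distinct residues collected: {0, 1, 3, 4, 5, 6, 8, 10, 11, 12, 14}
|A + B| = 11 (out of 17 total residues).

A + B = {0, 1, 3, 4, 5, 6, 8, 10, 11, 12, 14}


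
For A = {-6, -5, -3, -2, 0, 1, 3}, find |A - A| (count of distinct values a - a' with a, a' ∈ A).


A - A = {a - a' : a, a' ∈ A}; |A| = 7.
Bounds: 2|A|-1 ≤ |A - A| ≤ |A|² - |A| + 1, i.e. 13 ≤ |A - A| ≤ 43.
Note: 0 ∈ A - A always (from a - a). The set is symmetric: if d ∈ A - A then -d ∈ A - A.
Enumerate nonzero differences d = a - a' with a > a' (then include -d):
Positive differences: {1, 2, 3, 4, 5, 6, 7, 8, 9}
Full difference set: {0} ∪ (positive diffs) ∪ (negative diffs).
|A - A| = 1 + 2·9 = 19 (matches direct enumeration: 19).

|A - A| = 19


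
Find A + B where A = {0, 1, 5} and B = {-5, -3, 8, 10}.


A + B = {a + b : a ∈ A, b ∈ B}.
Enumerate all |A|·|B| = 3·4 = 12 pairs (a, b) and collect distinct sums.
a = 0: 0+-5=-5, 0+-3=-3, 0+8=8, 0+10=10
a = 1: 1+-5=-4, 1+-3=-2, 1+8=9, 1+10=11
a = 5: 5+-5=0, 5+-3=2, 5+8=13, 5+10=15
Collecting distinct sums: A + B = {-5, -4, -3, -2, 0, 2, 8, 9, 10, 11, 13, 15}
|A + B| = 12

A + B = {-5, -4, -3, -2, 0, 2, 8, 9, 10, 11, 13, 15}


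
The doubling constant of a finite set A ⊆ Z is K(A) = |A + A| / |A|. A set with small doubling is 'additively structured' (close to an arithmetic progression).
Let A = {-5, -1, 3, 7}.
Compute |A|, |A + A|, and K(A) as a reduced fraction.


|A| = 4.
Compute A + A by enumerating all 16 pairs.
A + A = {-10, -6, -2, 2, 6, 10, 14}, so |A + A| = 7.
K = |A + A| / |A| = 7/4 (already in lowest terms) ≈ 1.7500.
Reference: AP of size 4 gives K = 7/4 ≈ 1.7500; a fully generic set of size 4 gives K ≈ 2.5000.

|A| = 4, |A + A| = 7, K = 7/4.
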